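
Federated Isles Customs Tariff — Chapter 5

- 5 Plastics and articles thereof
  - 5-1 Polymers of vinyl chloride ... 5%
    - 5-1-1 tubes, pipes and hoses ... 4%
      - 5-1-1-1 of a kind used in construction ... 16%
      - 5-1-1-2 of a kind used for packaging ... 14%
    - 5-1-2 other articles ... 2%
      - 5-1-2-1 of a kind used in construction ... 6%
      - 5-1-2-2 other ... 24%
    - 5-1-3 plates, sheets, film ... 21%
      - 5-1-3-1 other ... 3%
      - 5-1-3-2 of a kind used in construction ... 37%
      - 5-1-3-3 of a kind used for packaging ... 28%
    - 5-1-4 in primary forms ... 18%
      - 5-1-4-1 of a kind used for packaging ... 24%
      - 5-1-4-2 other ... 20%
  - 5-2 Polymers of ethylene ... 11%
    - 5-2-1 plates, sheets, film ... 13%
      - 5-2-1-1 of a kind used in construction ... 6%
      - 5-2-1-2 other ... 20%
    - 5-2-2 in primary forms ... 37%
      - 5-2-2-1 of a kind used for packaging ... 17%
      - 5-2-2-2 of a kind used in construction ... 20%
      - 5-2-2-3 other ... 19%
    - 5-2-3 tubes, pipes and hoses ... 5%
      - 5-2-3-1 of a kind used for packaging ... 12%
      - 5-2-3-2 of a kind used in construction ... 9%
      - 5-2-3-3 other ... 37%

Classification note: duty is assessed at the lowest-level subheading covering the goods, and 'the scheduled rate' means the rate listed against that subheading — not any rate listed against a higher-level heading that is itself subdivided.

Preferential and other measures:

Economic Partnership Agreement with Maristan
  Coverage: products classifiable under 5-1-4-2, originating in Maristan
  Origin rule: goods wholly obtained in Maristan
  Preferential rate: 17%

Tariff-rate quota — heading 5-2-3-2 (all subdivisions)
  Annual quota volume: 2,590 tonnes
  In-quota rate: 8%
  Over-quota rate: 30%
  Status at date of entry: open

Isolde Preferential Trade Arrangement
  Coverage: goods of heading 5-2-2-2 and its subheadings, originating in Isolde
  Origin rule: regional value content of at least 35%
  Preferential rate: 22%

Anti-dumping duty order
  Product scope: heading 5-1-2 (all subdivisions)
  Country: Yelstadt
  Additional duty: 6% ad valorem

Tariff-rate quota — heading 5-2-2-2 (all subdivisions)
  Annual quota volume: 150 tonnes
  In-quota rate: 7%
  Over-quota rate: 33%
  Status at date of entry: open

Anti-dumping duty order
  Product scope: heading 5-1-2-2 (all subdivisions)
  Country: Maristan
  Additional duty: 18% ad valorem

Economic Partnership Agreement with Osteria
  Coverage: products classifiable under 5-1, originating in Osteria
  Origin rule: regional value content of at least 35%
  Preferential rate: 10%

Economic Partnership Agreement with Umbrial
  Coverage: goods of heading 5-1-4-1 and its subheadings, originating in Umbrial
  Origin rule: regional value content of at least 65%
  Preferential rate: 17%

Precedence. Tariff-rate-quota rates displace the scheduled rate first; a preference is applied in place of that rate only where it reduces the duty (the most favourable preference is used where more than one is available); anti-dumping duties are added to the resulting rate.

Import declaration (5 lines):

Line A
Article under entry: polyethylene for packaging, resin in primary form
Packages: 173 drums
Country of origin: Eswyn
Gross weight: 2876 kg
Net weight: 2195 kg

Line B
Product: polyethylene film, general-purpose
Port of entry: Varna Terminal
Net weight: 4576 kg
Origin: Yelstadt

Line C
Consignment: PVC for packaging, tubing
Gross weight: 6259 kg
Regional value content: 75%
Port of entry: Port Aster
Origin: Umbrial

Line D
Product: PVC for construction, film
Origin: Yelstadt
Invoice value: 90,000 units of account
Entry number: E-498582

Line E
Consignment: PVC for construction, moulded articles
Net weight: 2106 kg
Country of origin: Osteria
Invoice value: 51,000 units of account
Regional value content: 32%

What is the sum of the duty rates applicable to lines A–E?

Line A: polyethylene → 5-2; resin in primary form → 5-2-2; for packaging → 5-2-2-1. Scheduled 17%. No special measure applies. → 17%.
Line B: polyethylene → 5-2; film → 5-2-1; general-purpose → 5-2-1-2. Scheduled 20%. No special measure applies. → 20%.
Line C: PVC → 5-1; tubing → 5-1-1; for packaging → 5-1-1-2. Scheduled 14%. Umbrial agreement on 5-1-4-1: 5-1-1-2 not covered. → 14%.
Line D: PVC → 5-1; film → 5-1-3; for construction → 5-1-3-2. Scheduled 37%. No special measure applies. → 37%.
Line E: PVC → 5-1; moulded articles → 5-1-2; for construction → 5-1-2-1. Scheduled 6%. Osteria agreement on 5-1: RVC < 35%. → 6%.
Sum: 17% + 20% + 14% + 37% + 6% = 94%.

94%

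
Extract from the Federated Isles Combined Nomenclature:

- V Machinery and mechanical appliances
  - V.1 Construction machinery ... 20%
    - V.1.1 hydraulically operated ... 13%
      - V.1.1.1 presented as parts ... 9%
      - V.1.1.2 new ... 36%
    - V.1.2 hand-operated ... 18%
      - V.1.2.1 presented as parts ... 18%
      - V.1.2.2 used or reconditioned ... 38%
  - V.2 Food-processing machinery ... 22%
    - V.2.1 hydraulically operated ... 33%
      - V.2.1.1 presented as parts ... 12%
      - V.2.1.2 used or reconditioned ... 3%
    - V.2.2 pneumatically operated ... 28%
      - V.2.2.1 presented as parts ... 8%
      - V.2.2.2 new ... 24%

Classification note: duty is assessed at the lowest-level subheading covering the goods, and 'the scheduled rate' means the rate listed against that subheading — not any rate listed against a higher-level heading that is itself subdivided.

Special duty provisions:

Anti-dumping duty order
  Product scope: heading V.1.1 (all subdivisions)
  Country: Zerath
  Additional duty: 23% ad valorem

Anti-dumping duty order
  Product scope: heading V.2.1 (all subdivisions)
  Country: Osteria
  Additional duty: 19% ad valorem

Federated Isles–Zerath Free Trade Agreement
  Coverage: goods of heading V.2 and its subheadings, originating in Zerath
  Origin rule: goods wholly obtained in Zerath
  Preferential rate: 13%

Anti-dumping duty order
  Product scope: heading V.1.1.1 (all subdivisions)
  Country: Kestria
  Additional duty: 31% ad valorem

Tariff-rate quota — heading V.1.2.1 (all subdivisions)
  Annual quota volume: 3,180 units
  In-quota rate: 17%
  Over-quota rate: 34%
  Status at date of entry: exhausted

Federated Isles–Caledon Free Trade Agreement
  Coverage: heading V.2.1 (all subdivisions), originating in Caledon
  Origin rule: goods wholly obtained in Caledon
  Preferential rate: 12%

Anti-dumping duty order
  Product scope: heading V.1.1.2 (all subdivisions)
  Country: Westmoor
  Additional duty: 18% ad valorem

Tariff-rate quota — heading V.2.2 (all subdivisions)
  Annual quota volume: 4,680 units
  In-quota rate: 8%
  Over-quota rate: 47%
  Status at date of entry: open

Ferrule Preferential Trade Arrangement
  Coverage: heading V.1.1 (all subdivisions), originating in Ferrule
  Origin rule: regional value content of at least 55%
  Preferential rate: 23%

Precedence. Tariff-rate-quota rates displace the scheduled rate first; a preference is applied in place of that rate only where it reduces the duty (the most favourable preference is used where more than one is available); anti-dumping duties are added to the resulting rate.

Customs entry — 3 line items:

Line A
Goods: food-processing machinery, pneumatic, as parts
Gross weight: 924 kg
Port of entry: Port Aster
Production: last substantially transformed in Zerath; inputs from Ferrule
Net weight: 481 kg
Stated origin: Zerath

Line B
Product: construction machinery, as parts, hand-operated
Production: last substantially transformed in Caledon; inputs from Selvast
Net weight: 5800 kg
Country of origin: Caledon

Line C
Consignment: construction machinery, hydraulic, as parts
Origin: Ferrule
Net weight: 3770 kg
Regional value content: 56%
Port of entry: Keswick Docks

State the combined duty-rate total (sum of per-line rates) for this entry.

Line A: food-processing → V.2; pneumatic → V.2.2; as parts → V.2.2.1. Scheduled 8%. quota on V.2.2 open → in-quota 8%; Zerath agreement on V.2: not wholly obtained. → 8%.
Line B: construction → V.1; hand-operated → V.1.2; as parts → V.1.2.1. Scheduled 18%. quota on V.1.2.1 exhausted → over-quota 34%; Caledon agreement on V.2.1: V.1.2.1 not covered. → 34%.
Line C: construction → V.1; hydraulic → V.1.1; as parts → V.1.1.1. Scheduled 9%. Ferrule agreement on V.1.1: RVC ≥ 55% → 23% available; preference 23% not lower than 9% → no reduction. → 9%.
Sum: 8% + 34% + 9% = 51%.

51%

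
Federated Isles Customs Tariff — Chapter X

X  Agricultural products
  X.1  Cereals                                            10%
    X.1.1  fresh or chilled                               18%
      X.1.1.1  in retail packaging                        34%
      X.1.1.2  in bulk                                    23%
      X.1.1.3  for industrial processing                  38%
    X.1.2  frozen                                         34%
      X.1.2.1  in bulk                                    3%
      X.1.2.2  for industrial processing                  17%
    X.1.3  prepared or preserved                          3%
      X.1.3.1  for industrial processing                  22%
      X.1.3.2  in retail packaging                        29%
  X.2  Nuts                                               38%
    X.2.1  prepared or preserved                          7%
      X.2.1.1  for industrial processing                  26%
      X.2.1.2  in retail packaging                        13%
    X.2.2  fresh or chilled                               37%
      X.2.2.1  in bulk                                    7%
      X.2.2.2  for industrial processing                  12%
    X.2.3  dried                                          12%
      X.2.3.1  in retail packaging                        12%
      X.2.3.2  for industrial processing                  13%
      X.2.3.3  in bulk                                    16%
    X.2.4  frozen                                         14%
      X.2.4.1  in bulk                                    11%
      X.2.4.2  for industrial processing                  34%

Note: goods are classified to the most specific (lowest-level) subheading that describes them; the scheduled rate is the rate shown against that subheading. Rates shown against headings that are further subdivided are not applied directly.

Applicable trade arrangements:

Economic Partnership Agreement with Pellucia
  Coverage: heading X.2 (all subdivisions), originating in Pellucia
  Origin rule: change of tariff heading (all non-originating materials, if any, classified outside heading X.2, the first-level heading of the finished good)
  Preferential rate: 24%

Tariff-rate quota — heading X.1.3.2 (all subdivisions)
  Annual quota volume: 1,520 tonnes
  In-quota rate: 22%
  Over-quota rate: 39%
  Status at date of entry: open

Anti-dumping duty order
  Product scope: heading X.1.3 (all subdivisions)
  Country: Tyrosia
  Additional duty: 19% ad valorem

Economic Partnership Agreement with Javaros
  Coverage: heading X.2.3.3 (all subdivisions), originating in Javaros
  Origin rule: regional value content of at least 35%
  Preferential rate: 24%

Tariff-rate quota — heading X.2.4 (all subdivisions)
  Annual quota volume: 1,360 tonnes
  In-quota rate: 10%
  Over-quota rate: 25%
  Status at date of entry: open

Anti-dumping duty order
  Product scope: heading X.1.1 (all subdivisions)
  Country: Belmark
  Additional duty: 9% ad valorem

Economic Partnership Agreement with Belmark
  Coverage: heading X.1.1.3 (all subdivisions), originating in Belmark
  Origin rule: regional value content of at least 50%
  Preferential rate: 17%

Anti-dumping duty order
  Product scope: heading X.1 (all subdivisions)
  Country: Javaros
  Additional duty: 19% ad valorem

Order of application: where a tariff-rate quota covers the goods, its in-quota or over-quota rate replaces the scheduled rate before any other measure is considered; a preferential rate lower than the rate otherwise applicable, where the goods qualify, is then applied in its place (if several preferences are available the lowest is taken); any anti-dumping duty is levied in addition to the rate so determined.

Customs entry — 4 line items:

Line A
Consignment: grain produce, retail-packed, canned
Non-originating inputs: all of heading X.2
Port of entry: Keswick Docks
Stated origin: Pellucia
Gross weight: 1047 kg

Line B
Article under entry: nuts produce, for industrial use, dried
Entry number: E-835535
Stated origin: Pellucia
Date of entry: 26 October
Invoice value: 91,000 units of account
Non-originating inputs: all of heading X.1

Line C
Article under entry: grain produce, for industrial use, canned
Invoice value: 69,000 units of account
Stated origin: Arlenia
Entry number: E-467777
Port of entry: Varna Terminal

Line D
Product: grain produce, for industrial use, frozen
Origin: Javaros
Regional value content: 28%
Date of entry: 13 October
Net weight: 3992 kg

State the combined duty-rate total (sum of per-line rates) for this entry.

93%

Line A: grain → X.1; canned → X.1.3; retail-packed → X.1.3.2. Scheduled 29%. quota on X.1.3.2 open → in-quota 22%; Pellucia agreement on X.2: X.1.3.2 not covered. → 22%.
Line B: nuts → X.2; dried → X.2.3; for industrial use → X.2.3.2. Scheduled 13%. Pellucia agreement on X.2: CTH met → 24% available; preference 24% not lower than 13% → no reduction. → 13%.
Line C: grain → X.1; canned → X.1.3; for industrial use → X.1.3.1. Scheduled 22%. No special measure applies. → 22%.
Line D: grain → X.1; frozen → X.1.2; for industrial use → X.1.2.2. Scheduled 17%. Javaros agreement on X.2.3.3: X.1.2.2 not covered; anti-dumping (Javaros, X.1): +19%; total 17% + 19% = 36%. → 36%.
Sum: 22% + 13% + 22% + 36% = 93%.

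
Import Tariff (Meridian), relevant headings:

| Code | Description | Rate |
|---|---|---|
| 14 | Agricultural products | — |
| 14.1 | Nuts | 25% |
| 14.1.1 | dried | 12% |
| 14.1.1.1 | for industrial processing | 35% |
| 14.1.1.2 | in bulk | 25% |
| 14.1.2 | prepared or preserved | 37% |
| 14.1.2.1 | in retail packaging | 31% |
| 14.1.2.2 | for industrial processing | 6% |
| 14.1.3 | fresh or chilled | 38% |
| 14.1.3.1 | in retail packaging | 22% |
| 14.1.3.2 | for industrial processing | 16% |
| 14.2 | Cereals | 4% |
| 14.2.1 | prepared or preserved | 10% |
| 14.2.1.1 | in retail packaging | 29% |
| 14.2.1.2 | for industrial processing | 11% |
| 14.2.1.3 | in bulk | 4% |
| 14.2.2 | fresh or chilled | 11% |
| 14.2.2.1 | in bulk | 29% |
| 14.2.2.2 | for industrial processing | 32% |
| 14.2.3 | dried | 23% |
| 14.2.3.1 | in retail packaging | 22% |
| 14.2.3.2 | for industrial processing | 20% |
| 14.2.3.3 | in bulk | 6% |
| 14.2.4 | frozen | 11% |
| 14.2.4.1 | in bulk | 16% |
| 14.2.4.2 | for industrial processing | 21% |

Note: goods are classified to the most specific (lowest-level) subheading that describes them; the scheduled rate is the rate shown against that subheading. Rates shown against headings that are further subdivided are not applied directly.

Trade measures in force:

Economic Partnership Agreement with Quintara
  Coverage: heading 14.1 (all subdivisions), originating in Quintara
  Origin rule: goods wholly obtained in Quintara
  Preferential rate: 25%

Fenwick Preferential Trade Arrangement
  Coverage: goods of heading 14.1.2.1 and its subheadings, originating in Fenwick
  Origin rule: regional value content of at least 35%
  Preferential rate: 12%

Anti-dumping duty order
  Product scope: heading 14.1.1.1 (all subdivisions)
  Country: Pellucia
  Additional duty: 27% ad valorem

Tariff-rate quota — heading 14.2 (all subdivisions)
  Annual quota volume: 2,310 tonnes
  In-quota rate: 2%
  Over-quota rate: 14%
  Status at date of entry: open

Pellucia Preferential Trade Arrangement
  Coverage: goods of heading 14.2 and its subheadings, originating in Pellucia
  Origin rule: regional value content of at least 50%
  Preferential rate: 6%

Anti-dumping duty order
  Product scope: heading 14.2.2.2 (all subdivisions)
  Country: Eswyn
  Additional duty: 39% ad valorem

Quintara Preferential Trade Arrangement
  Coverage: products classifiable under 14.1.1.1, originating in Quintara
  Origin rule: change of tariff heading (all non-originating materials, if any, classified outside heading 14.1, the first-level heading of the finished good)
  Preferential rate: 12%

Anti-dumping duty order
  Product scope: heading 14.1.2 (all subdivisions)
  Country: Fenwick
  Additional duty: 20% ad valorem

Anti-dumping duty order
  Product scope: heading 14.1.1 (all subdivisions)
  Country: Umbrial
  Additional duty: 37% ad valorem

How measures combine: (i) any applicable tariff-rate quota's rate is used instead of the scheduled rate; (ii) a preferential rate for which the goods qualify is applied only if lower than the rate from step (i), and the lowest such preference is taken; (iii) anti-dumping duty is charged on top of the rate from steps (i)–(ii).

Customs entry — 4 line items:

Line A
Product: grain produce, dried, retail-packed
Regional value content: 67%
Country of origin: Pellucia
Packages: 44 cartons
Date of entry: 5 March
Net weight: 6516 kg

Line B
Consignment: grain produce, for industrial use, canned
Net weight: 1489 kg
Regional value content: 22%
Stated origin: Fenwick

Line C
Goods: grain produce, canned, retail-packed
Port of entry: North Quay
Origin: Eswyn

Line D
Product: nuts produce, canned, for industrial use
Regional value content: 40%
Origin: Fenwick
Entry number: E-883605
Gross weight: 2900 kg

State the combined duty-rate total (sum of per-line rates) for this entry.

Line A: grain → 14.2; dried → 14.2.3; retail-packed → 14.2.3.1. Scheduled 22%. quota on 14.2 open → in-quota 2%; Pellucia agreement on 14.2: RVC ≥ 50% → 6% available; preference 6% not lower than 2% → no reduction. → 2%.
Line B: grain → 14.2; canned → 14.2.1; for industrial use → 14.2.1.2. Scheduled 11%. quota on 14.2 open → in-quota 2%; Fenwick agreement on 14.1.2.1: 14.2.1.2 not covered. → 2%.
Line C: grain → 14.2; canned → 14.2.1; retail-packed → 14.2.1.1. Scheduled 29%. quota on 14.2 open → in-quota 2%. → 2%.
Line D: nuts → 14.1; canned → 14.1.2; for industrial use → 14.1.2.2. Scheduled 6%. Fenwick agreement on 14.1.2.1: 14.1.2.2 not covered; anti-dumping (Fenwick, 14.1.2): +20%; total 6% + 20% = 26%. → 26%.
Sum: 2% + 2% + 2% + 26% = 32%.

32%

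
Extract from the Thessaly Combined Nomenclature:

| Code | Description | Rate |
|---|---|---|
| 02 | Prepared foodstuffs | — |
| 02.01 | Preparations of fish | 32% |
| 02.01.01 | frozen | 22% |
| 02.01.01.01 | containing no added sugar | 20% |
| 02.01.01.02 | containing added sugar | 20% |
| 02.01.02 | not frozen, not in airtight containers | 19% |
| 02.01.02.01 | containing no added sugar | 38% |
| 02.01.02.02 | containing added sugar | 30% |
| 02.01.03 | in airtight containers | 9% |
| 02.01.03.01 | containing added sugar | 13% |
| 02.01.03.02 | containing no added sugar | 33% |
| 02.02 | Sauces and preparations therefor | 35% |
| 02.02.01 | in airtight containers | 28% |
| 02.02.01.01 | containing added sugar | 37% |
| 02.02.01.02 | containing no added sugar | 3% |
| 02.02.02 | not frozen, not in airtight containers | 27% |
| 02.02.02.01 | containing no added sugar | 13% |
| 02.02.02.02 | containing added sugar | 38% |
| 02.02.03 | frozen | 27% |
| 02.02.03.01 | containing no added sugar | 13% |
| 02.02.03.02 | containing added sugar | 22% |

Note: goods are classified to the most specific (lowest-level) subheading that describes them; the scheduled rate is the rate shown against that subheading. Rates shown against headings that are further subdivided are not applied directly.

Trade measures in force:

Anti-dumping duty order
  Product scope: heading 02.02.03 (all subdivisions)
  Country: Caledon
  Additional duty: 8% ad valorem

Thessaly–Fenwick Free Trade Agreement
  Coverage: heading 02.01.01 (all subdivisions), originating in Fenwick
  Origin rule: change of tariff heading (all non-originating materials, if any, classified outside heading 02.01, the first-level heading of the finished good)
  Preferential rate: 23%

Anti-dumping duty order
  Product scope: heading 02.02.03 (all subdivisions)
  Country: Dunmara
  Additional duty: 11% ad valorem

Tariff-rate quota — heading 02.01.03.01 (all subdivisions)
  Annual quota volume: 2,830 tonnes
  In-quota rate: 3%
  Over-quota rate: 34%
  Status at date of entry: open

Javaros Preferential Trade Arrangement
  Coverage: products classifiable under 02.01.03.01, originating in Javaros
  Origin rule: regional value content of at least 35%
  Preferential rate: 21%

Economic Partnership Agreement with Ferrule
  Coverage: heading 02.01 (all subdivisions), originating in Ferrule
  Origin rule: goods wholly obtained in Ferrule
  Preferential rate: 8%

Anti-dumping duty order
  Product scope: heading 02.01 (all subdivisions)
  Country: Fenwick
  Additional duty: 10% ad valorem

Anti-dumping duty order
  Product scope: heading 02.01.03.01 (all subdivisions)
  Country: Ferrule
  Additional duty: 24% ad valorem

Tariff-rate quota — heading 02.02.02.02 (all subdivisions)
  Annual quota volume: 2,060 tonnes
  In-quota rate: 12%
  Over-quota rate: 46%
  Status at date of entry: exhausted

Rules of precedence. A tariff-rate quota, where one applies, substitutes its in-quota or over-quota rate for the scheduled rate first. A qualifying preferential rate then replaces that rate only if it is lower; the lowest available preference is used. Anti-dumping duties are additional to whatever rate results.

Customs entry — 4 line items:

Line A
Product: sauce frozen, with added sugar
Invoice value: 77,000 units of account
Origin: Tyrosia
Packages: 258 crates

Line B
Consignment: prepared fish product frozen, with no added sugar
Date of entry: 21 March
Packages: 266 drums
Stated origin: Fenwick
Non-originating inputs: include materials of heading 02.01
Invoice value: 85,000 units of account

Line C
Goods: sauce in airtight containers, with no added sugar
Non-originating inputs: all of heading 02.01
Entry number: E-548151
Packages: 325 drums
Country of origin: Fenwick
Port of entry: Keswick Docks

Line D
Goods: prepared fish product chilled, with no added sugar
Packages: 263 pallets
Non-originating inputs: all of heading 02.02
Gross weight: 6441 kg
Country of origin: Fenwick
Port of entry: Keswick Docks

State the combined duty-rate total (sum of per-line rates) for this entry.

Line A: sauce → 02.02; frozen → 02.02.03; with added sugar → 02.02.03.02. Scheduled 22%. No special measure applies. → 22%.
Line B: prepared fish product → 02.01; frozen → 02.01.01; with no added sugar → 02.01.01.01. Scheduled 20%. Fenwick agreement on 02.01.01: CTH not met; anti-dumping (Fenwick, 02.01): +10%; total 20% + 10% = 30%. → 30%.
Line C: sauce → 02.02; in airtight containers → 02.02.01; with no added sugar → 02.02.01.02. Scheduled 3%. Fenwick agreement on 02.01.01: 02.02.01.02 not covered. → 3%.
Line D: prepared fish product → 02.01; chilled → 02.01.02; with no added sugar → 02.01.02.01. Scheduled 38%. Fenwick agreement on 02.01.01: 02.01.02.01 not covered; anti-dumping (Fenwick, 02.01): +10%; total 38% + 10% = 48%. → 48%.
Sum: 22% + 30% + 3% + 48% = 103%.

103%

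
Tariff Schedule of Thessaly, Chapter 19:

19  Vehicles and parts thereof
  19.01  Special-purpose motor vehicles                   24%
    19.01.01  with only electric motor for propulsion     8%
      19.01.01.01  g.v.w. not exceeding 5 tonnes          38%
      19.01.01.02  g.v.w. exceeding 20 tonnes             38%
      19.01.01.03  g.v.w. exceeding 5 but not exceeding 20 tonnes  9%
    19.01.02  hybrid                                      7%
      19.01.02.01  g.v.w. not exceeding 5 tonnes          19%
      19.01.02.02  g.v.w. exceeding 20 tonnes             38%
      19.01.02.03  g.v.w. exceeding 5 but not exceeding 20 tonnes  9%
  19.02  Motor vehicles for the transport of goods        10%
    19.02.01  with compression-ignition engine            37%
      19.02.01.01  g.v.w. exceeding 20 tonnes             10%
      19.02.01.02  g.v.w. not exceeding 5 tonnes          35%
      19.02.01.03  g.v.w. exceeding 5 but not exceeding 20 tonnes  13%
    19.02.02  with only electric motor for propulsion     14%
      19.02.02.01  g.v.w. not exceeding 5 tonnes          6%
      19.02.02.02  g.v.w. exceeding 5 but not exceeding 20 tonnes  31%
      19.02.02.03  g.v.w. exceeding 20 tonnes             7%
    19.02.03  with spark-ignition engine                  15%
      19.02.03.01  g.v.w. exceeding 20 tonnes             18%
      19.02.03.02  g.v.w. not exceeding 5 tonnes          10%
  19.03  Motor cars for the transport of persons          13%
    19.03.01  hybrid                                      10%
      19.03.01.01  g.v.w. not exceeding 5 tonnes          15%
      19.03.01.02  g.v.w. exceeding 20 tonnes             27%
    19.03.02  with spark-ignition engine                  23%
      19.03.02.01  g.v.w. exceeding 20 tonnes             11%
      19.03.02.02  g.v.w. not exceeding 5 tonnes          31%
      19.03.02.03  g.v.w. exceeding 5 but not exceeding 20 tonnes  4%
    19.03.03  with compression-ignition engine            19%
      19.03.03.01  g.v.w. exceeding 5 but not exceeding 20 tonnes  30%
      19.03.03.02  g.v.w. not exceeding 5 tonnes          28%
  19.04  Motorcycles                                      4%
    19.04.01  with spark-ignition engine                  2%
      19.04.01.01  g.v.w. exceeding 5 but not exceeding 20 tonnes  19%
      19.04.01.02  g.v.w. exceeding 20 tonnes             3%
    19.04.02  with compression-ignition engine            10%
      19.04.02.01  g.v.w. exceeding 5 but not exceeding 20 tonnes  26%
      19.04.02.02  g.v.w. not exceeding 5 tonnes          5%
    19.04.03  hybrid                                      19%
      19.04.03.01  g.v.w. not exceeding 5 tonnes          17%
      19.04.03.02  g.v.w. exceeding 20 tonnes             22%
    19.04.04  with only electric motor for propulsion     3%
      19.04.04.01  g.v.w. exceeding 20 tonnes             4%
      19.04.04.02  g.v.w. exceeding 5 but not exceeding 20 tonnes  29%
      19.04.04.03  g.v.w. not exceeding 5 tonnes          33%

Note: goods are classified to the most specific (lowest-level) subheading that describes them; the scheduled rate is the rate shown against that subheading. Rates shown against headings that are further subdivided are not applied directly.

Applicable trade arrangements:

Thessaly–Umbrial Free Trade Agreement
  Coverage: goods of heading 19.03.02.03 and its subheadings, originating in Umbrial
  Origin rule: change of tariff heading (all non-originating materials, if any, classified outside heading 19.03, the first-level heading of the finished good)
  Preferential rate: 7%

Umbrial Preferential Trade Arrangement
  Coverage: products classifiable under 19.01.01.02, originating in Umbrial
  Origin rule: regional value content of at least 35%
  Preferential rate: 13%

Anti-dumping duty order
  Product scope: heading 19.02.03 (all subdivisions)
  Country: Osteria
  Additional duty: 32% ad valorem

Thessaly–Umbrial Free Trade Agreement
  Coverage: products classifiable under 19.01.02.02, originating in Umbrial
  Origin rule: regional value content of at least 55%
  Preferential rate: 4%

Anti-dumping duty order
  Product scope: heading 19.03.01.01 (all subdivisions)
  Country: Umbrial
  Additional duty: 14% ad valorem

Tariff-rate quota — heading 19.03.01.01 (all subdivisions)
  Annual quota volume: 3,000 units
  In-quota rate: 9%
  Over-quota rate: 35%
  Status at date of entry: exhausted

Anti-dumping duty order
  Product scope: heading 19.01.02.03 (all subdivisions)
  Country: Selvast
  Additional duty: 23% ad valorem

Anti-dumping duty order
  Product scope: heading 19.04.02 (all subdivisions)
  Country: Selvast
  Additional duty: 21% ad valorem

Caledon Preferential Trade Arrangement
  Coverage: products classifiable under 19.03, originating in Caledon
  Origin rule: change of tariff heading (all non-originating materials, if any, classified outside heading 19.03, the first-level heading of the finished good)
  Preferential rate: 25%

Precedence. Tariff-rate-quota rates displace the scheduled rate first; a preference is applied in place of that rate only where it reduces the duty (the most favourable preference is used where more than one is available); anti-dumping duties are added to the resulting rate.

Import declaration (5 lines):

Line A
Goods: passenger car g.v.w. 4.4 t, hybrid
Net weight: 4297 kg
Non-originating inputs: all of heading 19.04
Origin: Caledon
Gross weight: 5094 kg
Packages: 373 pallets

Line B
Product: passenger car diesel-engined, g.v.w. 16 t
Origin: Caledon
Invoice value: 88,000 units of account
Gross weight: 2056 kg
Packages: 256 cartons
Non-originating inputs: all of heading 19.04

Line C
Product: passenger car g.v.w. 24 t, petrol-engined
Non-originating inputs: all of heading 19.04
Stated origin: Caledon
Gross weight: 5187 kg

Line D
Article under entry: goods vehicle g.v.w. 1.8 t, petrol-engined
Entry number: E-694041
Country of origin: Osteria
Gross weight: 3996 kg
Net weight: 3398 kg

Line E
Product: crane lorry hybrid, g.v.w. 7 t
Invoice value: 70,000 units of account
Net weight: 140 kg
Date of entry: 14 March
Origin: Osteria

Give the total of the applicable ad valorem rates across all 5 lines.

Line A: passenger car → 19.03; hybrid → 19.03.01; g.v.w. 4.4 t → 19.03.01.01. Scheduled 15%. quota on 19.03.01.01 exhausted → over-quota 35%; Caledon agreement on 19.03: CTH met → 25% available; preferential 25%. → 25%.
Line B: passenger car → 19.03; diesel-engined → 19.03.03; g.v.w. 16 t → 19.03.03.01. Scheduled 30%. Caledon agreement on 19.03: CTH met → 25% available; preferential 25%. → 25%.
Line C: passenger car → 19.03; petrol-engined → 19.03.02; g.v.w. 24 t → 19.03.02.01. Scheduled 11%. Caledon agreement on 19.03: CTH met → 25% available; preference 25% not lower than 11% → no reduction. → 11%.
Line D: goods vehicle → 19.02; petrol-engined → 19.02.03; g.v.w. 1.8 t → 19.02.03.02. Scheduled 10%. anti-dumping (Osteria, 19.02.03): +32%; total 10% + 32% = 42%. → 42%.
Line E: crane lorry → 19.01; hybrid → 19.01.02; g.v.w. 7 t → 19.01.02.03. Scheduled 9%. No special measure applies. → 9%.
Sum: 25% + 25% + 11% + 42% + 9% = 112%.

112%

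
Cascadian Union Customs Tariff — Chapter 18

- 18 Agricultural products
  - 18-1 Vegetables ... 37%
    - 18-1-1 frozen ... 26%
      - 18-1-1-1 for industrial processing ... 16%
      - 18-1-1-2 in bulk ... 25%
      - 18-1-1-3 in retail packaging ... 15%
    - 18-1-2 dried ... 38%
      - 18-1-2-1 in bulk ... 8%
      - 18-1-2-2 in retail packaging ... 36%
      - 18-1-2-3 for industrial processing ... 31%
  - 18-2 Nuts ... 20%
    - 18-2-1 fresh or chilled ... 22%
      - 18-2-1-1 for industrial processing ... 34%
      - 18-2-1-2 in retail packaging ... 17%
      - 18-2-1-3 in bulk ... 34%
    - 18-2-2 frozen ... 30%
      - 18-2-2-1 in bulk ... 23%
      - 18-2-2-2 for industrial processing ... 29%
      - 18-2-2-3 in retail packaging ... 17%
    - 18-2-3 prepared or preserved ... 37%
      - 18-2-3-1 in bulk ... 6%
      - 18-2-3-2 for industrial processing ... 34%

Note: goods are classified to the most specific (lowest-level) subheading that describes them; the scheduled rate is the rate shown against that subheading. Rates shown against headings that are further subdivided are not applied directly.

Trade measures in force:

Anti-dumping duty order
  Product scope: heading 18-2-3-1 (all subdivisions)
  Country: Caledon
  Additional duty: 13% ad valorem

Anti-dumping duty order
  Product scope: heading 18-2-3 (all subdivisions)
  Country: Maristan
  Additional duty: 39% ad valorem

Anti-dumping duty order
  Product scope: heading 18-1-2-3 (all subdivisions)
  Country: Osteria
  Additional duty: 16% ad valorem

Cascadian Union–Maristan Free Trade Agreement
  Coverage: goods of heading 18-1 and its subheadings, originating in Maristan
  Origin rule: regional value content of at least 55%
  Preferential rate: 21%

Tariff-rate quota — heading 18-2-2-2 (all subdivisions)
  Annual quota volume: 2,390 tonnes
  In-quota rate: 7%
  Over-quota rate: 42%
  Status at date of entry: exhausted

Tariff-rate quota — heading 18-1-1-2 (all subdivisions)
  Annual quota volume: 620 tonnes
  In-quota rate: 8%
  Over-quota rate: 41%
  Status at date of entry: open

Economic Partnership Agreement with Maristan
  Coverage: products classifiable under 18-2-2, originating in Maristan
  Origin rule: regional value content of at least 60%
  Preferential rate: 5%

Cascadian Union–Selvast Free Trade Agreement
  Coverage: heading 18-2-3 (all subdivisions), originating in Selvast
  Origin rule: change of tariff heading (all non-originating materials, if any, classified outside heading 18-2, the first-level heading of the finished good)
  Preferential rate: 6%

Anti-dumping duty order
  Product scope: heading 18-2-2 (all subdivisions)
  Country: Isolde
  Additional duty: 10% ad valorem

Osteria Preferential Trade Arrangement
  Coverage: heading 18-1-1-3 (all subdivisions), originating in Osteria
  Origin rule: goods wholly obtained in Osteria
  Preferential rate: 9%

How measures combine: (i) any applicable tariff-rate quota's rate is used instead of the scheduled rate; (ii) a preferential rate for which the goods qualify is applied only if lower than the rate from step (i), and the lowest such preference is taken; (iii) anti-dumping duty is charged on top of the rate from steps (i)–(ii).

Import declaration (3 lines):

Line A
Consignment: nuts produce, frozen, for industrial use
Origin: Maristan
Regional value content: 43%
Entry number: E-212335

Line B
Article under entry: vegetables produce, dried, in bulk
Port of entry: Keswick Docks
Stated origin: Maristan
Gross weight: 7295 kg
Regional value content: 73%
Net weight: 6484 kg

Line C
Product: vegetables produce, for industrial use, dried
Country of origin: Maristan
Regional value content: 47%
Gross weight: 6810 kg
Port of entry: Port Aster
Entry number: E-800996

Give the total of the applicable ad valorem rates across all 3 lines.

81%

Line A: nuts → 18-2; frozen → 18-2-2; for industrial use → 18-2-2-2. Scheduled 29%. quota on 18-2-2-2 exhausted → over-quota 42%; Maristan agreement on 18-1: 18-2-2-2 not covered; Maristan agreement on 18-2-2: RVC < 60%. → 42%.
Line B: vegetables → 18-1; dried → 18-1-2; in bulk → 18-1-2-1. Scheduled 8%. Maristan agreement on 18-1: RVC ≥ 55% → 21% available; Maristan agreement on 18-2-2: 18-1-2-1 not covered; preference 21% not lower than 8% → no reduction. → 8%.
Line C: vegetables → 18-1; dried → 18-1-2; for industrial use → 18-1-2-3. Scheduled 31%. Maristan agreement on 18-1: RVC < 55%; Maristan agreement on 18-2-2: 18-1-2-3 not covered. → 31%.
Sum: 42% + 8% + 31% = 81%.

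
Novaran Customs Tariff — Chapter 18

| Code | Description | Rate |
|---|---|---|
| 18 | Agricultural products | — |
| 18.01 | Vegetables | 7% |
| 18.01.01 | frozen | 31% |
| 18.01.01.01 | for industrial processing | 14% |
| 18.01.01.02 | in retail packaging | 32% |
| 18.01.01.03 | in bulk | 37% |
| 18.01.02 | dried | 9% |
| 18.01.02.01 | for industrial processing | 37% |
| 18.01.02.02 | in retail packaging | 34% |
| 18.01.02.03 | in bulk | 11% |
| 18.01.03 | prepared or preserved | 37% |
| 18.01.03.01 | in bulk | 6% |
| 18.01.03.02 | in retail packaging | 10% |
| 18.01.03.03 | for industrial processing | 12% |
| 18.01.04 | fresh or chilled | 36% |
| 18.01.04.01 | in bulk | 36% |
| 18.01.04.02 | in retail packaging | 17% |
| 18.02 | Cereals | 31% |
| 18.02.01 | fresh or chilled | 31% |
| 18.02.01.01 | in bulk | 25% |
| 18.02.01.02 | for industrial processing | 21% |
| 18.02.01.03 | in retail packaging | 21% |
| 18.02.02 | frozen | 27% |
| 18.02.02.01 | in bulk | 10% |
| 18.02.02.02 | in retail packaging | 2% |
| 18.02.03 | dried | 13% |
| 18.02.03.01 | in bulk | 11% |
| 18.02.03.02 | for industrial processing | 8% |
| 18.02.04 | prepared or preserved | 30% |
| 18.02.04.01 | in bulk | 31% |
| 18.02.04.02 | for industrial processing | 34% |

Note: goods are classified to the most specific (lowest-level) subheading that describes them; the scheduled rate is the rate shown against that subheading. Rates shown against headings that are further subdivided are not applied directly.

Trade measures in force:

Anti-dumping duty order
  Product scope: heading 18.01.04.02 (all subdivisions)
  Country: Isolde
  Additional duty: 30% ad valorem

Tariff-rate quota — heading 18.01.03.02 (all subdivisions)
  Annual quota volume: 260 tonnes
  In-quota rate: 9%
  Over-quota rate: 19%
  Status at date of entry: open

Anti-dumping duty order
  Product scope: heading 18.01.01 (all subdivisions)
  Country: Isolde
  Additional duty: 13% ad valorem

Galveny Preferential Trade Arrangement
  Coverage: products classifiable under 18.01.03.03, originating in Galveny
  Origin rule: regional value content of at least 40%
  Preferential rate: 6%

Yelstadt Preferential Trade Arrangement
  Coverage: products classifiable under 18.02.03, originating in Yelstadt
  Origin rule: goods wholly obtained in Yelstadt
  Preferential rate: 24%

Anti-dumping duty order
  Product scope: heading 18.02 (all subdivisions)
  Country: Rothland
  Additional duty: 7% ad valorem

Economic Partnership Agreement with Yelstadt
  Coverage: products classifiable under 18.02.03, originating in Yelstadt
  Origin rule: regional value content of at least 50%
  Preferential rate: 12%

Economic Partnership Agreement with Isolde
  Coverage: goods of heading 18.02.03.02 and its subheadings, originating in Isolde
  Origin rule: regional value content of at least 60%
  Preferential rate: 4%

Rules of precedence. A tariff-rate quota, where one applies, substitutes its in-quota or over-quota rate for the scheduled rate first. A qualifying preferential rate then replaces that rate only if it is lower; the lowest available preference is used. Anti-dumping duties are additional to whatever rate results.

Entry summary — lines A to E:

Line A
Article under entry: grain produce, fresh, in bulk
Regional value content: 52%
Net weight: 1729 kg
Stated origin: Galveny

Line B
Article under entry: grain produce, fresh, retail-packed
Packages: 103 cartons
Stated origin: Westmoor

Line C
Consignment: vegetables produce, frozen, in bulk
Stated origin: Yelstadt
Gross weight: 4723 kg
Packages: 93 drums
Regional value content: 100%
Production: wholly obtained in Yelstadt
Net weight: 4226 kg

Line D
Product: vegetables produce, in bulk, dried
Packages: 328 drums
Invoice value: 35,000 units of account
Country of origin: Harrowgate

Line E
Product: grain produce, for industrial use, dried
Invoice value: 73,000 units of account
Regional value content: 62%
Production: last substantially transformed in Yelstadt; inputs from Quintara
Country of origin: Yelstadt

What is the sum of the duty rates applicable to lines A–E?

Line A: grain → 18.02; fresh → 18.02.01; in bulk → 18.02.01.01. Scheduled 25%. Galveny agreement on 18.01.03.03: 18.02.01.01 not covered. → 25%.
Line B: grain → 18.02; fresh → 18.02.01; retail-packed → 18.02.01.03. Scheduled 21%. No special measure applies. → 21%.
Line C: vegetables → 18.01; frozen → 18.01.01; in bulk → 18.01.01.03. Scheduled 37%. Yelstadt agreement on 18.02.03: 18.01.01.03 not covered; Yelstadt agreement on 18.02.03: 18.01.01.03 not covered. → 37%.
Line D: vegetables → 18.01; dried → 18.01.02; in bulk → 18.01.02.03. Scheduled 11%. No special measure applies. → 11%.
Line E: grain → 18.02; dried → 18.02.03; for industrial use → 18.02.03.02. Scheduled 8%. Yelstadt agreement on 18.02.03: not wholly obtained; Yelstadt agreement on 18.02.03: RVC ≥ 50% → 12% available; preference 12% not lower than 8% → no reduction. → 8%.
Sum: 25% + 21% + 37% + 11% + 8% = 102%.

102%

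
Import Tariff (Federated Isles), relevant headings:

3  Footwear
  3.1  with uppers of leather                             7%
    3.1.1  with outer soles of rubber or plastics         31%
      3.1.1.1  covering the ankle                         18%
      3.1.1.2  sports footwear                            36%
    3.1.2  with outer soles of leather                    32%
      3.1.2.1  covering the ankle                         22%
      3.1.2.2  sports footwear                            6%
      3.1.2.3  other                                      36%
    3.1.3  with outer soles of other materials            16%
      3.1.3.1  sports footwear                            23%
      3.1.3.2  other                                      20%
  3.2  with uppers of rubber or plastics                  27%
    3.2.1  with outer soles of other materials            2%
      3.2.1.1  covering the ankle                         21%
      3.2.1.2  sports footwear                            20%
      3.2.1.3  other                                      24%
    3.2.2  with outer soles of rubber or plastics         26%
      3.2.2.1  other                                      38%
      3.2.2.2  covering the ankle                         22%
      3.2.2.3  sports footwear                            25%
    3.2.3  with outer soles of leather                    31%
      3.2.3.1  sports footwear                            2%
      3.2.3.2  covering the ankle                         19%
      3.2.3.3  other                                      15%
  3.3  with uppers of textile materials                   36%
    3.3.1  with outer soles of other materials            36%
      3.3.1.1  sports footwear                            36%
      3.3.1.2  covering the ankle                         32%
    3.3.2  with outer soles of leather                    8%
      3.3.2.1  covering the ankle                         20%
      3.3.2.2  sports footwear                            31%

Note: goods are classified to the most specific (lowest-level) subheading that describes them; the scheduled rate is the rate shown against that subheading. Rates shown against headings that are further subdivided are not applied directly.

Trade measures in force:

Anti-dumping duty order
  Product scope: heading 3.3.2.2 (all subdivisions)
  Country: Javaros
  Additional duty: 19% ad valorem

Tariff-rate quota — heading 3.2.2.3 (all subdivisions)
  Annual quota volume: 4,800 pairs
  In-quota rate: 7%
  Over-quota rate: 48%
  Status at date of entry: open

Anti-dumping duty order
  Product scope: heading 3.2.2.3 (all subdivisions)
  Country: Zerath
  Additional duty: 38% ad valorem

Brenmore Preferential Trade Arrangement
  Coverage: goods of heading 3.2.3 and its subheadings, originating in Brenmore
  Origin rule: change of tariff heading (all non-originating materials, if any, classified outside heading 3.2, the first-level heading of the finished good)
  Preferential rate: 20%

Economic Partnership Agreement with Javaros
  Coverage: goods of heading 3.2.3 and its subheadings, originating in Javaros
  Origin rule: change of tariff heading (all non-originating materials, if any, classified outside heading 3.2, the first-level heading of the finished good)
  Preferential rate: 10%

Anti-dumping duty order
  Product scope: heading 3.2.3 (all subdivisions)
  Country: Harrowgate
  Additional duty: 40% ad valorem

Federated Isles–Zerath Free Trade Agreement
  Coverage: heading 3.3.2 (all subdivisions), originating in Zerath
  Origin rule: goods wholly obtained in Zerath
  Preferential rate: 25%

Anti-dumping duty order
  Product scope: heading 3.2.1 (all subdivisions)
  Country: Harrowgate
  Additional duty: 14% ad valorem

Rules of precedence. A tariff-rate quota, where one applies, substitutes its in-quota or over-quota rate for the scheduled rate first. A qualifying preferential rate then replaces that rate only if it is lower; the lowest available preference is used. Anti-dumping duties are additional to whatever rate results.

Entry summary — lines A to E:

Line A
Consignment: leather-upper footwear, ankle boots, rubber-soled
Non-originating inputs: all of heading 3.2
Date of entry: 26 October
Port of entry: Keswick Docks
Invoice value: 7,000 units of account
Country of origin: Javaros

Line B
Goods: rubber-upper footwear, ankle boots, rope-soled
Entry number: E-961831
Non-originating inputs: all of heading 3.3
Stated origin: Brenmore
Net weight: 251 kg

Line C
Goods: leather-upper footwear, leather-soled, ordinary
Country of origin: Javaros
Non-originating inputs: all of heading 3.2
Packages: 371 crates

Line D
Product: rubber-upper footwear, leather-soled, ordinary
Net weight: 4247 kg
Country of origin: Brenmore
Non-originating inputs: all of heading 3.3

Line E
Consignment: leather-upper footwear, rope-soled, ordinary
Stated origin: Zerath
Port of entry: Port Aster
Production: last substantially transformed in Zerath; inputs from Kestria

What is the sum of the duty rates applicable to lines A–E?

110%

Line A: leather-upper → 3.1; rubber-soled → 3.1.1; ankle boots → 3.1.1.1. Scheduled 18%. Javaros agreement on 3.2.3: 3.1.1.1 not covered. → 18%.
Line B: rubber-upper → 3.2; rope-soled → 3.2.1; ankle boots → 3.2.1.1. Scheduled 21%. Brenmore agreement on 3.2.3: 3.2.1.1 not covered. → 21%.
Line C: leather-upper → 3.1; leather-soled → 3.1.2; ordinary → 3.1.2.3. Scheduled 36%. Javaros agreement on 3.2.3: 3.1.2.3 not covered. → 36%.
Line D: rubber-upper → 3.2; leather-soled → 3.2.3; ordinary → 3.2.3.3. Scheduled 15%. Brenmore agreement on 3.2.3: CTH met → 20% available; preference 20% not lower than 15% → no reduction. → 15%.
Line E: leather-upper → 3.1; rope-soled → 3.1.3; ordinary → 3.1.3.2. Scheduled 20%. Zerath agreement on 3.3.2: 3.1.3.2 not covered. → 20%.
Sum: 18% + 21% + 36% + 15% + 20% = 110%.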